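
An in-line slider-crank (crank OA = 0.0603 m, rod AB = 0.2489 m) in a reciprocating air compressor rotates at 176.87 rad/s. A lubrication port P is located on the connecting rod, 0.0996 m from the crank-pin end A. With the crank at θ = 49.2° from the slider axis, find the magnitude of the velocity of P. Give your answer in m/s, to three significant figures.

ω = 176.9 rad/s.  Crank-pin speed |V_A| = rω = 10.665 m/s, perpendicular to OA.
Rod angle: sinφ = −(r/L) sinθ ⇒ φ = -10.568°; ω_rod = −rω cosθ/√(L²−r²sin²θ) = -28.482 rad/s.
V_P = V_A + ω_rod × AP, with AP = 0.0996 m along the rod.
Components: V_Px = −rω sinθ − a·ω_rod·sinφ = -8.5938 m/s;  V_Py = rω cosθ + a·ω_rod·cosφ = +4.1802 m/s.
|V_P| = √(V_Px² + V_Py²) = 9.5566 m/s.

9.56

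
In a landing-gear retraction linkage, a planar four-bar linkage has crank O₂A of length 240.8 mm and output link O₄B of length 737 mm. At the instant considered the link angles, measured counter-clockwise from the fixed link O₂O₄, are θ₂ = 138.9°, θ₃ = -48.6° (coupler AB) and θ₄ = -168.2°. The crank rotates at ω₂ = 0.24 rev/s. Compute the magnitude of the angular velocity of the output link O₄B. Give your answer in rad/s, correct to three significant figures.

0.0740

ω₂ = 1.508 rad/s (from 0.24 rev/s).
Differentiating the loop-closure r₂e^{iθ₂}+r₃e^{iθ₃}=r₁+r₄e^{iθ₄} gives r₂ω₂e^{iθ₂}+r₃ω₃e^{iθ₃}=r₄ω₄e^{iθ₄}.
Eliminating the other unknown: ω₄ = r₂ω₂ sin(θ₂−θ₃) / [r₄ sin(θ₄−θ₃)].
Numerator sine = -0.13053; denominator sine = -0.86949.
Result = 0.2408·1.508·(-0.13053) / (0.737·(-0.86949)) = +0.073962 rad/s; magnitude 0.073962 rad/s.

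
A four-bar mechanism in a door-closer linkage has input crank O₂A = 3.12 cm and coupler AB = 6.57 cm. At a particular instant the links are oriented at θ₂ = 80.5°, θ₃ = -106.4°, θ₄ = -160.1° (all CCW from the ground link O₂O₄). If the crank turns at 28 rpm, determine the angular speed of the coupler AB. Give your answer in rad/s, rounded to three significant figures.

ω₂ = 2.932 rad/s (from 28 rpm).
Differentiating the loop-closure r₂e^{iθ₂}+r₃e^{iθ₃}=r₁+r₄e^{iθ₄} gives r₂ω₂e^{iθ₂}+r₃ω₃e^{iθ₃}=r₄ω₄e^{iθ₄}.
Eliminating the other unknown: ω₃ = r₂ω₂ sin(θ₄−θ₂) / [r₃ sin(θ₃−θ₄)].
Numerator sine = +0.87121; denominator sine = +0.80593.
Result = 0.0312·2.932·(+0.87121) / (0.0657·(+0.80593)) = +1.5052 rad/s; magnitude 1.5052 rad/s.

1.51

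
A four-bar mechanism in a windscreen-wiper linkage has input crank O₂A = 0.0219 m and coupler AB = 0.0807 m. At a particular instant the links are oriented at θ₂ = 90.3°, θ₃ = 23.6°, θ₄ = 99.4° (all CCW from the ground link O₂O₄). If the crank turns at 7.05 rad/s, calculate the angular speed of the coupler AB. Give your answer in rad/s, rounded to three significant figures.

0.312

ω₂ = 7.05 rad/s
Differentiating the loop-closure r₂e^{iθ₂}+r₃e^{iθ₃}=r₁+r₄e^{iθ₄} gives r₂ω₂e^{iθ₂}+r₃ω₃e^{iθ₃}=r₄ω₄e^{iθ₄}.
Eliminating the other unknown: ω₃ = r₂ω₂ sin(θ₄−θ₂) / [r₃ sin(θ₃−θ₄)].
Numerator sine = +0.15816; denominator sine = -0.96945.
Result = 0.0219·7.05·(+0.15816) / (0.0807·(-0.96945)) = -0.31212 rad/s; magnitude 0.31212 rad/s.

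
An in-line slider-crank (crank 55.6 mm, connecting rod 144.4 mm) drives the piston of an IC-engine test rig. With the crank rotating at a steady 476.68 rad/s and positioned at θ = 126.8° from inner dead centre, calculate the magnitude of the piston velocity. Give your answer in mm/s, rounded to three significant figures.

16100

ω = 476.7 rad/s
For an in-line slider-crank, x = r cosθ + √(L² − r² sin²θ), so v = −rω sinθ·[1 + r cosθ/√(L² − r² sin²θ)].
With r = 0.0556 m, L = 0.1444 m, θ = 126.8°: √(L² − r² sin²θ) = 0.13737 m.
v = −0.0556·476.7·0.80073·[1 + 0.0556·-0.59902/0.13737] = -16.077 m/s.
|v| = 16.077 m/s = 16077 mm/s.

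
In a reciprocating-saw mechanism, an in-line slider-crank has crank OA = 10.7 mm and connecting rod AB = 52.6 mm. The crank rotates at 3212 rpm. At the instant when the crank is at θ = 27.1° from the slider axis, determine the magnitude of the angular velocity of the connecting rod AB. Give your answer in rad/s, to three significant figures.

ω = 336.4 rad/s (converted from 3212 rpm).
The rod makes angle φ with the slider axis where L sinφ = r sinθ; differentiating, L cosφ·φ̇ = r ω cosθ.
L cosφ = √(L² − r² sin²θ) = 0.052374 m.
|ω_rod| = r ω |cosθ| / √(L² − r² sin²θ) = 0.0107·336.4·0.89021/0.052374 = 61.174 rad/s.

61.2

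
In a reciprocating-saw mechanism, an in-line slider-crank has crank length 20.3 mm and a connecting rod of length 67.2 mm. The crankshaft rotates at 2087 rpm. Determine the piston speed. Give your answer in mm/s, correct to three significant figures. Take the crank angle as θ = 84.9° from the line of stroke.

ω = 2π·2087/60 = 218.6 rad/s
For an in-line slider-crank, x = r cosθ + √(L² − r² sin²θ), so v = −rω sinθ·[1 + r cosθ/√(L² − r² sin²θ)].
With r = 0.0203 m, L = 0.0672 m, θ = 84.9°: √(L² − r² sin²θ) = 0.064086 m.
v = −0.0203·218.6·0.99604·[1 + 0.0203·0.08889/0.064086] = -4.5434 m/s.
|v| = 4.5434 m/s = 4543.4 mm/s.

4540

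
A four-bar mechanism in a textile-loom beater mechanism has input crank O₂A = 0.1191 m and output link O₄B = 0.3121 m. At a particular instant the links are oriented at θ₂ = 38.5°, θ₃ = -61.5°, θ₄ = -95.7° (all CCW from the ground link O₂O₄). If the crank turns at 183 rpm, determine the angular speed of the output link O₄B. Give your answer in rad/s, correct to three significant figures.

12.8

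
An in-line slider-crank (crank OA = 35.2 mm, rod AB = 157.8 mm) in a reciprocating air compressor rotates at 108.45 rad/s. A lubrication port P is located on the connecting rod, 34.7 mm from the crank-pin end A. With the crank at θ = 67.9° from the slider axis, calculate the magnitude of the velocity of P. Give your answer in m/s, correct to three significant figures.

ω = 108.5 rad/s.  Crank-pin speed |V_A| = rω = 3.8174 m/s, perpendicular to OA.
Rod angle: sinφ = −(r/L) sinθ ⇒ φ = -11.928°; ω_rod = −rω cosθ/√(L²−r²sin²θ) = -9.3023 rad/s.
V_P = V_A + ω_rod × AP, with AP = 0.0347 m along the rod.
Components: V_Px = −rω sinθ − a·ω_rod·sinφ = -3.6037 m/s;  V_Py = rω cosθ + a·ω_rod·cosφ = +1.1204 m/s.
|V_P| = √(V_Px² + V_Py²) = 3.7738 m/s.

3.77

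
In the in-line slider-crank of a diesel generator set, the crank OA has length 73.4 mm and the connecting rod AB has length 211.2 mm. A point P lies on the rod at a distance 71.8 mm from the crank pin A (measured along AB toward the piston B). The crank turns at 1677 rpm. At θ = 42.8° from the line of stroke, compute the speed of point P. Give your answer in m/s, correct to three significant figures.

ω = 175.6 rad/s.  Crank-pin speed |V_A| = rω = 12.89 m/s, perpendicular to OA.
Rod angle: sinφ = −(r/L) sinθ ⇒ φ = -13.658°; ω_rod = −rω cosθ/√(L²−r²sin²θ) = -46.085 rad/s.
V_P = V_A + ω_rod × AP, with AP = 0.0718 m along the rod.
Components: V_Px = −rω sinθ − a·ω_rod·sinφ = -9.5394 m/s;  V_Py = rω cosθ + a·ω_rod·cosφ = +6.2426 m/s.
|V_P| = √(V_Px² + V_Py²) = 11.4 m/s.

11.4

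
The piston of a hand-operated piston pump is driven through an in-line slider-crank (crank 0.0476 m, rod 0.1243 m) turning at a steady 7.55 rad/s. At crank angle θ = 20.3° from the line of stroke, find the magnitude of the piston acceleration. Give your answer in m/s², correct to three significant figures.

3.36

ω = 7.55 rad/s
x(θ) = r cosθ + √(L² − r² sin²θ); with ω constant, a = ω²·d²x/dθ².
d²x/dθ² = −r cosθ − r²(cos2θ)/√u − r⁴ sin²2θ/(4u^{3/2}),  u = L² − r² sin²θ = 0.0151778 m².
Substituting r = 0.0476 m, L = 0.1243 m, θ = 20.3°: d²x/dθ² = -0.058898 m.
a = ω²·d²x/dθ² = (7.55)²·(-0.058898) = -3.3573 m/s²;  |a| = 3.3573 m/s².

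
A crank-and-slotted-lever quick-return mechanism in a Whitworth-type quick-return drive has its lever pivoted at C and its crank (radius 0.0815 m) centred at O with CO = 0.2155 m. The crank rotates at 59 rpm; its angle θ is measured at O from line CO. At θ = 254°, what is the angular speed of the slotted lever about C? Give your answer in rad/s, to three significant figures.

ω = 6.178 rad/s (from 59 rpm).
Crank pin A relative to C: A = (d + r cosθ, r sinθ); lever angle φ = atan2(r sinθ, d + r cosθ).
Differentiating tanφ: φ̇ = rω(d cosθ + r)/(d² + r² + 2dr cosθ).
d² + r² + 2dr cosθ = |CA|² = 0.0434003 m²;  d cosθ + r = +0.0221 m.
|ω_lever| = |0.0815·6.178·+0.0221| / 0.0434003 = 0.25641 rad/s.

0.256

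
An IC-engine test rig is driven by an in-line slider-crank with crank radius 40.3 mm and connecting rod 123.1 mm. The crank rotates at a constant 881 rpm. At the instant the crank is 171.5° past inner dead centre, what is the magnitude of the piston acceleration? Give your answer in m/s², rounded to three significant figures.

231

ω = 2π·881/60 = 92.26 rad/s
x(θ) = r cosθ + √(L² − r² sin²θ); with ω constant, a = ω²·d²x/dθ².
d²x/dθ² = −r cosθ − r²(cos2θ)/√u − r⁴ sin²2θ/(4u^{3/2}),  u = L² − r² sin²θ = 0.0151181 m².
Substituting r = 0.0403 m, L = 0.1231 m, θ = 171.5°: d²x/dθ² = +0.027195 m.
a = ω²·d²x/dθ² = (92.26)²·(+0.027195) = +231.48 m/s²;  |a| = 231.48 m/s².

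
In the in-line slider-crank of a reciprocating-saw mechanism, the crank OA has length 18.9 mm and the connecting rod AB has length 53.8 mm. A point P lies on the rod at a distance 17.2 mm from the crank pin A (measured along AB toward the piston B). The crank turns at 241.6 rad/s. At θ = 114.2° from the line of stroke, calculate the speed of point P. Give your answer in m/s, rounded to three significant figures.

ω = 241.6 rad/s.  Crank-pin speed |V_A| = rω = 4.5662 m/s, perpendicular to OA.
Rod angle: sinφ = −(r/L) sinθ ⇒ φ = -18.689°; ω_rod = −rω cosθ/√(L²−r²sin²θ) = +36.729 rad/s.
V_P = V_A + ω_rod × AP, with AP = 0.0172 m along the rod.
Components: V_Px = −rω sinθ − a·ω_rod·sinφ = -3.9625 m/s;  V_Py = rω cosθ + a·ω_rod·cosφ = -1.2734 m/s.
|V_P| = √(V_Px² + V_Py²) = 4.1621 m/s.

4.16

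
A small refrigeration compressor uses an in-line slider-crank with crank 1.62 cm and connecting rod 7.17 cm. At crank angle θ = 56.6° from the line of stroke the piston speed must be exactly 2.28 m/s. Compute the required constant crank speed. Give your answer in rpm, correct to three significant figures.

For an in-line slider-crank, |v_piston| = rω|sinθ|·[1 + r cosθ/√(L² − r² sin²θ)].
With r = 0.0162 m, L = 0.0717 m, θ = 56.6°: the bracketed kinematic factor |dx/dθ| = 0.015237 m.
ω = v/|dx/dθ| = 2.28/0.015237 = 149.63 rad/s.
N = 60ω/(2π) = 1428.9 rpm.

1430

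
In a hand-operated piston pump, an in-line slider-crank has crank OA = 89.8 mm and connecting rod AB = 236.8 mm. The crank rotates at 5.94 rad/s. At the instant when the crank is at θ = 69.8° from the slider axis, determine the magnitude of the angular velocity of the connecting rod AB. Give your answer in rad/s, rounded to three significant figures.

0.832

ω = 5.94 rad/s
The rod makes angle φ with the slider axis where L sinφ = r sinθ; differentiating, L cosφ·φ̇ = r ω cosθ.
L cosφ = √(L² − r² sin²θ) = 0.2213 m.
|ω_rod| = r ω |cosθ| / √(L² − r² sin²θ) = 0.0898·5.94·0.34530/0.2213 = 0.83231 rad/s.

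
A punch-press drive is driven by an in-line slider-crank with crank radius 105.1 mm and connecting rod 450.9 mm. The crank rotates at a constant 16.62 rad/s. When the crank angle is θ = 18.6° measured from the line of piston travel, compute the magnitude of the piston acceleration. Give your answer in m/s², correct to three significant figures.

ω = 16.62 rad/s
x(θ) = r cosθ + √(L² − r² sin²θ); with ω constant, a = ω²·d²x/dθ².
d²x/dθ² = −r cosθ − r²(cos2θ)/√u − r⁴ sin²2θ/(4u^{3/2}),  u = L² − r² sin²θ = 0.202187 m².
Substituting r = 0.1051 m, L = 0.4509 m, θ = 18.6°: d²x/dθ² = -0.1193 m.
a = ω²·d²x/dθ² = (16.62)²·(-0.1193) = -32.954 m/s²;  |a| = 32.954 m/s².

33.0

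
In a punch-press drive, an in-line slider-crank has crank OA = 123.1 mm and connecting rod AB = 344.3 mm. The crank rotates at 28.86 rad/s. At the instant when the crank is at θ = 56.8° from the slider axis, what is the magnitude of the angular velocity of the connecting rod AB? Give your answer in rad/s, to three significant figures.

5.92

ω = 28.86 rad/s
The rod makes angle φ with the slider axis where L sinφ = r sinθ; differentiating, L cosφ·φ̇ = r ω cosθ.
L cosφ = √(L² − r² sin²θ) = 0.32853 m.
|ω_rod| = r ω |cosθ| / √(L² − r² sin²θ) = 0.1231·28.86·0.54756/0.32853 = 5.9212 rad/s.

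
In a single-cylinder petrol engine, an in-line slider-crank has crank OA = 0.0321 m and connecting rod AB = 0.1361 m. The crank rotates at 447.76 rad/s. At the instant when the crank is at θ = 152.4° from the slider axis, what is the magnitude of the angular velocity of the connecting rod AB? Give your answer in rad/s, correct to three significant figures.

ω = 447.8 rad/s
The rod makes angle φ with the slider axis where L sinφ = r sinθ; differentiating, L cosφ·φ̇ = r ω cosθ.
L cosφ = √(L² − r² sin²θ) = 0.13529 m.
|ω_rod| = r ω |cosθ| / √(L² − r² sin²θ) = 0.0321·447.8·0.88620/0.13529 = 94.153 rad/s.

94.2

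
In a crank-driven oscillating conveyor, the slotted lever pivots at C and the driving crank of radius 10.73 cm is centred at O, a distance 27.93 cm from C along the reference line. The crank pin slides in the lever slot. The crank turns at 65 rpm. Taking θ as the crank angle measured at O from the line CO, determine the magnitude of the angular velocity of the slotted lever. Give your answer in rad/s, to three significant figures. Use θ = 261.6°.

0.601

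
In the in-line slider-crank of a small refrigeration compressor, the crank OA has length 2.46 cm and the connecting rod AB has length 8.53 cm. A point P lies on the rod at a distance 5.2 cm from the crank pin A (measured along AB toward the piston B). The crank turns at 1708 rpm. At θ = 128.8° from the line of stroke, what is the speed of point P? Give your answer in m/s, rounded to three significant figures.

ω = 178.9 rad/s.  Crank-pin speed |V_A| = rω = 4.4 m/s, perpendicular to OA.
Rod angle: sinφ = −(r/L) sinθ ⇒ φ = -12.989°; ω_rod = −rω cosθ/√(L²−r²sin²θ) = +33.17 rad/s.
V_P = V_A + ω_rod × AP, with AP = 0.052 m along the rod.
Components: V_Px = −rω sinθ − a·ω_rod·sinφ = -3.0414 m/s;  V_Py = rω cosθ + a·ω_rod·cosφ = -1.0763 m/s.
|V_P| = √(V_Px² + V_Py²) = 3.2262 m/s.

3.23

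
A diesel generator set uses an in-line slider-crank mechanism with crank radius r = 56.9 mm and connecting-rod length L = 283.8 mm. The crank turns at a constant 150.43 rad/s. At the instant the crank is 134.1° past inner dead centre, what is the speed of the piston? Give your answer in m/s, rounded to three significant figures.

ω = 150.4 rad/s
For an in-line slider-crank, x = r cosθ + √(L² − r² sin²θ), so v = −rω sinθ·[1 + r cosθ/√(L² − r² sin²θ)].
With r = 0.0569 m, L = 0.2838 m, θ = 134.1°: √(L² − r² sin²θ) = 0.28084 m.
v = −0.0569·150.4·0.71813·[1 + 0.0569·-0.69591/0.28084] = -5.2801 m/s.
|v| = 5.2801 m/s.

5.28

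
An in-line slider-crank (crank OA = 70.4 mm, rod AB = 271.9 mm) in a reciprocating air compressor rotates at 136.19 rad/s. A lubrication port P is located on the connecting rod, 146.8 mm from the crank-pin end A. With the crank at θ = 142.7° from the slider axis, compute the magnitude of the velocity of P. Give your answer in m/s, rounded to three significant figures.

6.24

ω = 136.2 rad/s.  Crank-pin speed |V_A| = rω = 9.5878 m/s, perpendicular to OA.
Rod angle: sinφ = −(r/L) sinθ ⇒ φ = -9.027°; ω_rod = −rω cosθ/√(L²−r²sin²θ) = +28.402 rad/s.
V_P = V_A + ω_rod × AP, with AP = 0.1468 m along the rod.
Components: V_Px = −rω sinθ − a·ω_rod·sinφ = -5.1559 m/s;  V_Py = rω cosθ + a·ω_rod·cosφ = -3.5091 m/s.
|V_P| = √(V_Px² + V_Py²) = 6.2367 m/s.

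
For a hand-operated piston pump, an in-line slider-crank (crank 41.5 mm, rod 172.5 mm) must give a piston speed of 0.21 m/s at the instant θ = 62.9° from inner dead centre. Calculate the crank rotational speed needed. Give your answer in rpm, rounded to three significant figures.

48.8

For an in-line slider-crank, |v_piston| = rω|sinθ|·[1 + r cosθ/√(L² − r² sin²θ)].
With r = 0.0415 m, L = 0.1725 m, θ = 62.9°: the bracketed kinematic factor |dx/dθ| = 0.041089 m.
ω = v/|dx/dθ| = 0.21/0.041089 = 5.1109 rad/s.
N = 60ω/(2π) = 48.805 rpm.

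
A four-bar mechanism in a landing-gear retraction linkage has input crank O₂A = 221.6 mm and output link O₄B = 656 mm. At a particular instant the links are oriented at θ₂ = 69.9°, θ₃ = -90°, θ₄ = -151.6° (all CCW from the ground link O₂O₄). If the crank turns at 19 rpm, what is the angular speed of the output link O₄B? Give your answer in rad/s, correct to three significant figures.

ω₂ = 1.99 rad/s (from 19 rpm).
Differentiating the loop-closure r₂e^{iθ₂}+r₃e^{iθ₃}=r₁+r₄e^{iθ₄} gives r₂ω₂e^{iθ₂}+r₃ω₃e^{iθ₃}=r₄ω₄e^{iθ₄}.
Eliminating the other unknown: ω₄ = r₂ω₂ sin(θ₂−θ₃) / [r₄ sin(θ₄−θ₃)].
Numerator sine = +0.34366; denominator sine = -0.87965.
Result = 0.2216·1.99·(+0.34366) / (0.656·(-0.87965)) = -0.26258 rad/s; magnitude 0.26258 rad/s.

0.263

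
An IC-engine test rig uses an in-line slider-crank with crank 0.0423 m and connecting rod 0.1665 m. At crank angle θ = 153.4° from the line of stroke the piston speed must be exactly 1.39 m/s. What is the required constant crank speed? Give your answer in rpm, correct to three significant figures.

For an in-line slider-crank, |v_piston| = rω|sinθ|·[1 + r cosθ/√(L² − r² sin²θ)].
With r = 0.0423 m, L = 0.1665 m, θ = 153.4°: the bracketed kinematic factor |dx/dθ| = 0.01461 m.
ω = v/|dx/dθ| = 1.39/0.01461 = 95.143 rad/s.
N = 60ω/(2π) = 908.55 rpm.

909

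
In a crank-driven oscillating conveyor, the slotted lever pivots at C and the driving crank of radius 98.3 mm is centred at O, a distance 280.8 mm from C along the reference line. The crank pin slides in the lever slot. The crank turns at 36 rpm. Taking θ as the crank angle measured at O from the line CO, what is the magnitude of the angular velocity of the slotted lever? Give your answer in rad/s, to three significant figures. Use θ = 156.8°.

1.57

ω = 3.77 rad/s (from 36 rpm).
Crank pin A relative to C: A = (d + r cosθ, r sinθ); lever angle φ = atan2(r sinθ, d + r cosθ).
Differentiating tanφ: φ̇ = rω(d cosθ + r)/(d² + r² + 2dr cosθ).
d² + r² + 2dr cosθ = |CA|² = 0.0377704 m²;  d cosθ + r = -0.15979 m.
|ω_lever| = |0.0983·3.77·-0.15979| / 0.0377704 = 1.5678 rad/s.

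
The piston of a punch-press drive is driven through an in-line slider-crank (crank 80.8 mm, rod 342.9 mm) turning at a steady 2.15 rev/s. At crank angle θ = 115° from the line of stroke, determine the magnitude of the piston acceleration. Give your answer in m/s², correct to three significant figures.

ω = 2π·2.15 = 13.51 rad/s
x(θ) = r cosθ + √(L² − r² sin²θ); with ω constant, a = ω²·d²x/dθ².
d²x/dθ² = −r cosθ − r²(cos2θ)/√u − r⁴ sin²2θ/(4u^{3/2}),  u = L² − r² sin²θ = 0.112218 m².
Substituting r = 0.0808 m, L = 0.3429 m, θ = 115°: d²x/dθ² = +0.046509 m.
a = ω²·d²x/dθ² = (13.51)²·(+0.046509) = +8.4873 m/s²;  |a| = 8.4873 m/s².

8.49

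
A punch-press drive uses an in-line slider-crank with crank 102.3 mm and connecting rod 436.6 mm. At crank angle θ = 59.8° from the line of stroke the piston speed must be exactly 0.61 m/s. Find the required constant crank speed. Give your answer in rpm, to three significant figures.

For an in-line slider-crank, |v_piston| = rω|sinθ|·[1 + r cosθ/√(L² − r² sin²θ)].
With r = 0.1023 m, L = 0.4366 m, θ = 59.8°: the bracketed kinematic factor |dx/dθ| = 0.099057 m.
ω = v/|dx/dθ| = 0.61/0.099057 = 6.1581 rad/s.
N = 60ω/(2π) = 58.805 rpm.

58.8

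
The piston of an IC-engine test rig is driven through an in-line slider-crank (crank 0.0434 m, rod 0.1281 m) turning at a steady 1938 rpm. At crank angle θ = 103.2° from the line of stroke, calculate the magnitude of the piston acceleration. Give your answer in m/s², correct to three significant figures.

979

ω = 2π·1938/60 = 202.9 rad/s
x(θ) = r cosθ + √(L² − r² sin²θ); with ω constant, a = ω²·d²x/dθ².
d²x/dθ² = −r cosθ − r²(cos2θ)/√u − r⁴ sin²2θ/(4u^{3/2}),  u = L² − r² sin²θ = 0.0146243 m².
Substituting r = 0.0434 m, L = 0.1281 m, θ = 103.2°: d²x/dθ² = +0.023762 m.
a = ω²·d²x/dθ² = (202.9)²·(+0.023762) = +978.71 m/s²;  |a| = 978.71 m/s².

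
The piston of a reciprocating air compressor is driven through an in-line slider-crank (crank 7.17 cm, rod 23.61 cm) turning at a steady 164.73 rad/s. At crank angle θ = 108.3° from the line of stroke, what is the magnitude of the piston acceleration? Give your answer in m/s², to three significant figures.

ω = 164.7 rad/s
x(θ) = r cosθ + √(L² − r² sin²θ); with ω constant, a = ω²·d²x/dθ².
d²x/dθ² = −r cosθ − r²(cos2θ)/√u − r⁴ sin²2θ/(4u^{3/2}),  u = L² − r² sin²θ = 0.0511092 m².
Substituting r = 0.0717 m, L = 0.2361 m, θ = 108.3°: d²x/dθ² = +0.040566 m.
a = ω²·d²x/dθ² = (164.7)²·(+0.040566) = +1100.8 m/s²;  |a| = 1100.8 m/s².

1100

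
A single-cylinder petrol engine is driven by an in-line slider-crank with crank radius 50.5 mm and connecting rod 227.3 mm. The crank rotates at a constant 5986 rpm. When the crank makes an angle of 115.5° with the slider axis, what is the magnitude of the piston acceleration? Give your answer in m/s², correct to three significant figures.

ω = 2π·5986/60 = 626.9 rad/s
x(θ) = r cosθ + √(L² − r² sin²θ); with ω constant, a = ω²·d²x/dθ².
d²x/dθ² = −r cosθ − r²(cos2θ)/√u − r⁴ sin²2θ/(4u^{3/2}),  u = L² − r² sin²θ = 0.0495877 m².
Substituting r = 0.0505 m, L = 0.2273 m, θ = 115.5°: d²x/dθ² = +0.028859 m.
a = ω²·d²x/dθ² = (626.9)²·(+0.028859) = +11340 m/s²;  |a| = 11340 m/s².

11300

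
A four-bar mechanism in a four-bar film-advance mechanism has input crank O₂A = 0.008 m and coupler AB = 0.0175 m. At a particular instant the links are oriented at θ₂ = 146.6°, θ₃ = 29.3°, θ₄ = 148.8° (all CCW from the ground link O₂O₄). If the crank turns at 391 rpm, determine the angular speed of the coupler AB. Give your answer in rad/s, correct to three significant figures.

ω₂ = 40.95 rad/s (from 391 rpm).
Differentiating the loop-closure r₂e^{iθ₂}+r₃e^{iθ₃}=r₁+r₄e^{iθ₄} gives r₂ω₂e^{iθ₂}+r₃ω₃e^{iθ₃}=r₄ω₄e^{iθ₄}.
Eliminating the other unknown: ω₃ = r₂ω₂ sin(θ₄−θ₂) / [r₃ sin(θ₃−θ₄)].
Numerator sine = +0.03839; denominator sine = -0.87036.
Result = 0.008·40.95·(+0.03839) / (0.0175·(-0.87036)) = -0.82557 rad/s; magnitude 0.82557 rad/s.

0.826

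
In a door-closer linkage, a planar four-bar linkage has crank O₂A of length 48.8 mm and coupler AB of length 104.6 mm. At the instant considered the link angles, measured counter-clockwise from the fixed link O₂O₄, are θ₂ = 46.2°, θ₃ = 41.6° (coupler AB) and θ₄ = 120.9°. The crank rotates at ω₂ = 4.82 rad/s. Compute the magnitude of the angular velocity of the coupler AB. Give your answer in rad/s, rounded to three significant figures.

2.21

ω₂ = 4.82 rad/s
Differentiating the loop-closure r₂e^{iθ₂}+r₃e^{iθ₃}=r₁+r₄e^{iθ₄} gives r₂ω₂e^{iθ₂}+r₃ω₃e^{iθ₃}=r₄ω₄e^{iθ₄}.
Eliminating the other unknown: ω₃ = r₂ω₂ sin(θ₄−θ₂) / [r₃ sin(θ₃−θ₄)].
Numerator sine = +0.96456; denominator sine = -0.98261.
Result = 0.0488·4.82·(+0.96456) / (0.1046·(-0.98261)) = -2.2074 rad/s; magnitude 2.2074 rad/s.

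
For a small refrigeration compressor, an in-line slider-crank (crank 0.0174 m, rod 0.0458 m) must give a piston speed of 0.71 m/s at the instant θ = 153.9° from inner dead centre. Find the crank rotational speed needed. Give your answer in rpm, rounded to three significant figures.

1350

For an in-line slider-crank, |v_piston| = rω|sinθ|·[1 + r cosθ/√(L² − r² sin²θ)].
With r = 0.0174 m, L = 0.0458 m, θ = 153.9°: the bracketed kinematic factor |dx/dθ| = 0.005006 m.
ω = v/|dx/dθ| = 0.71/0.005006 = 141.83 rad/s.
N = 60ω/(2π) = 1354.4 rpm.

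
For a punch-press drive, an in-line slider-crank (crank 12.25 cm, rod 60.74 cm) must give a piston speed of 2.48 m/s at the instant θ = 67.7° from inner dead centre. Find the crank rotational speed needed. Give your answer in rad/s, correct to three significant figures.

For an in-line slider-crank, |v_piston| = rω|sinθ|·[1 + r cosθ/√(L² − r² sin²θ)].
With r = 0.1225 m, L = 0.6074 m, θ = 67.7°: the bracketed kinematic factor |dx/dθ| = 0.12217 m.
ω = v/|dx/dθ| = 2.48/0.12217 = 20.3 rad/s.

20.3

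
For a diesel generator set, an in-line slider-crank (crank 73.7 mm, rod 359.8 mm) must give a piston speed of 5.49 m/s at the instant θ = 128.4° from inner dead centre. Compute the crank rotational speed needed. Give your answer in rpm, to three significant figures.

For an in-line slider-crank, |v_piston| = rω|sinθ|·[1 + r cosθ/√(L² − r² sin²θ)].
With r = 0.0737 m, L = 0.3598 m, θ = 128.4°: the bracketed kinematic factor |dx/dθ| = 0.050313 m.
ω = v/|dx/dθ| = 5.49/0.050313 = 109.12 rad/s.
N = 60ω/(2π) = 1042 rpm.

1040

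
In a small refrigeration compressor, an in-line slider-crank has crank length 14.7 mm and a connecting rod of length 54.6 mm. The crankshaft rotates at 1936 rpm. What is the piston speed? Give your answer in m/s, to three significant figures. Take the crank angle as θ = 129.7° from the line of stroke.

ω = 2π·1936/60 = 202.7 rad/s
For an in-line slider-crank, x = r cosθ + √(L² − r² sin²θ), so v = −rω sinθ·[1 + r cosθ/√(L² − r² sin²θ)].
With r = 0.0147 m, L = 0.0546 m, θ = 129.7°: √(L² − r² sin²θ) = 0.053416 m.
v = −0.0147·202.7·0.76940·[1 + 0.0147·-0.63877/0.053416] = -1.8899 m/s.
|v| = 1.8899 m/s.

1.89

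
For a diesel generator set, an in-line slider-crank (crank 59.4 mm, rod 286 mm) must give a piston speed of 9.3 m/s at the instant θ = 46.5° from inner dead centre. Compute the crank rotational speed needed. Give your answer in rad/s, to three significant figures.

189

For an in-line slider-crank, |v_piston| = rω|sinθ|·[1 + r cosθ/√(L² − r² sin²θ)].
With r = 0.0594 m, L = 0.286 m, θ = 46.5°: the bracketed kinematic factor |dx/dθ| = 0.049318 m.
ω = v/|dx/dθ| = 9.3/0.049318 = 188.57 rad/s.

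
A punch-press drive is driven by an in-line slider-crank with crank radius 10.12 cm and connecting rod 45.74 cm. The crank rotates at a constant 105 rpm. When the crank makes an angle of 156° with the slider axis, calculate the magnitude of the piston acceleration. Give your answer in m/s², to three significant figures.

ω = 2π·105/60 = 11 rad/s
x(θ) = r cosθ + √(L² − r² sin²θ); with ω constant, a = ω²·d²x/dθ².
d²x/dθ² = −r cosθ − r²(cos2θ)/√u − r⁴ sin²2θ/(4u^{3/2}),  u = L² − r² sin²θ = 0.20752 m².
Substituting r = 0.1012 m, L = 0.4574 m, θ = 156°: d²x/dθ² = +0.077254 m.
a = ω²·d²x/dθ² = (11)²·(+0.077254) = +9.3403 m/s²;  |a| = 9.3403 m/s².

9.34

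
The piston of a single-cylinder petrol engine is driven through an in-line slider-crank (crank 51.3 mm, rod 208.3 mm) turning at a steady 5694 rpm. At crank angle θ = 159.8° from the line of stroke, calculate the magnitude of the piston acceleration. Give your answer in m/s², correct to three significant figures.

13700

ω = 2π·5694/60 = 596.3 rad/s
x(θ) = r cosθ + √(L² − r² sin²θ); with ω constant, a = ω²·d²x/dθ².
d²x/dθ² = −r cosθ − r²(cos2θ)/√u − r⁴ sin²2θ/(4u^{3/2}),  u = L² − r² sin²θ = 0.0430751 m².
Substituting r = 0.0513 m, L = 0.2083 m, θ = 159.8°: d²x/dθ² = +0.038407 m.
a = ω²·d²x/dθ² = (596.3)²·(+0.038407) = +13655 m/s²;  |a| = 13655 m/s².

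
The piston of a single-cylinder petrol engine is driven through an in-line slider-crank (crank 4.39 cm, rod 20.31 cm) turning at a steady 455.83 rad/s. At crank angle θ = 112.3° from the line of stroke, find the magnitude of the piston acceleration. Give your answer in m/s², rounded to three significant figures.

ω = 455.8 rad/s
x(θ) = r cosθ + √(L² − r² sin²θ); with ω constant, a = ω²·d²x/dθ².
d²x/dθ² = −r cosθ − r²(cos2θ)/√u − r⁴ sin²2θ/(4u^{3/2}),  u = L² − r² sin²θ = 0.0395999 m².
Substituting r = 0.0439 m, L = 0.2031 m, θ = 112.3°: d²x/dθ² = +0.023496 m.
a = ω²·d²x/dθ² = (455.8)²·(+0.023496) = +4882 m/s²;  |a| = 4882 m/s².

4880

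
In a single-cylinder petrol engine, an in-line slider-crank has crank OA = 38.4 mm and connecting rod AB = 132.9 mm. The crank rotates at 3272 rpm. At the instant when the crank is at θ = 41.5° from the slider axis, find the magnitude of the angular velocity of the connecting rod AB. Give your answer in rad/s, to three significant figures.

ω = 342.6 rad/s (converted from 3272 rpm).
The rod makes angle φ with the slider axis where L sinφ = r sinθ; differentiating, L cosφ·φ̇ = r ω cosθ.
L cosφ = √(L² − r² sin²θ) = 0.13044 m.
|ω_rod| = r ω |cosθ| / √(L² − r² sin²θ) = 0.0384·342.6·0.74896/0.13044 = 75.546 rad/s.

75.5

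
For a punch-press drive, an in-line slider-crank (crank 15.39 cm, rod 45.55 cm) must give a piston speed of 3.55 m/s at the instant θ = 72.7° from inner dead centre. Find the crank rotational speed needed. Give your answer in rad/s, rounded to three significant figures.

21.8

For an in-line slider-crank, |v_piston| = rω|sinθ|·[1 + r cosθ/√(L² − r² sin²θ)].
With r = 0.1539 m, L = 0.4555 m, θ = 72.7°: the bracketed kinematic factor |dx/dθ| = 0.16253 m.
ω = v/|dx/dθ| = 3.55/0.16253 = 21.841 rad/s.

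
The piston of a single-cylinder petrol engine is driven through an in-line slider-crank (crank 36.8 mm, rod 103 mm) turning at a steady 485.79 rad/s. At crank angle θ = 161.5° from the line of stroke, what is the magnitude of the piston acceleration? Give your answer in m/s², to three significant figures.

ω = 485.8 rad/s
x(θ) = r cosθ + √(L² − r² sin²θ); with ω constant, a = ω²·d²x/dθ².
d²x/dθ² = −r cosθ − r²(cos2θ)/√u − r⁴ sin²2θ/(4u^{3/2}),  u = L² − r² sin²θ = 0.0104727 m².
Substituting r = 0.0368 m, L = 0.103 m, θ = 161.5°: d²x/dθ² = +0.024175 m.
a = ω²·d²x/dθ² = (485.8)²·(+0.024175) = +5705.1 m/s²;  |a| = 5705.1 m/s².

5710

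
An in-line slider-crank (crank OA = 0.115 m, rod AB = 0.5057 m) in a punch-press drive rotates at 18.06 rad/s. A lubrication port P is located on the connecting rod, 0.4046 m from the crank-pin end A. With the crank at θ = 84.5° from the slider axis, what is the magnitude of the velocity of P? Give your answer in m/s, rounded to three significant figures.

ω = 18.06 rad/s.  Crank-pin speed |V_A| = rω = 2.0769 m/s, perpendicular to OA.
Rod angle: sinφ = −(r/L) sinθ ⇒ φ = -13.083°; ω_rod = −rω cosθ/√(L²−r²sin²θ) = -0.40413 rad/s.
V_P = V_A + ω_rod × AP, with AP = 0.4046 m along the rod.
Components: V_Px = −rω sinθ − a·ω_rod·sinφ = -2.1044 m/s;  V_Py = rω cosθ + a·ω_rod·cosφ = +0.039797 m/s.
|V_P| = √(V_Px² + V_Py²) = 2.1047 m/s.

2.10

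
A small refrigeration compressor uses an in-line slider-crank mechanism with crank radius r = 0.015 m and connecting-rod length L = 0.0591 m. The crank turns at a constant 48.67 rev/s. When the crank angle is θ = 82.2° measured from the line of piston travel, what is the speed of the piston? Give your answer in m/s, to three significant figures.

4.71

ω = 2π·48.7 = 305.8 rad/s
For an in-line slider-crank, x = r cosθ + √(L² − r² sin²θ), so v = −rω sinθ·[1 + r cosθ/√(L² − r² sin²θ)].
With r = 0.015 m, L = 0.0591 m, θ = 82.2°: √(L² − r² sin²θ) = 0.057201 m.
v = −0.015·305.8·0.99075·[1 + 0.015·0.13572/0.057201] = -4.7063 m/s.
|v| = 4.7063 m/s.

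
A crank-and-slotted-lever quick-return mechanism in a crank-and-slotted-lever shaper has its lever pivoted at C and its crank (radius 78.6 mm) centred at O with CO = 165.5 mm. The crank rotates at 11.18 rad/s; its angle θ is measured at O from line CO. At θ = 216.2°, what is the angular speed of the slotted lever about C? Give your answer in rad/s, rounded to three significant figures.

3.84

ω = 11.18 rad/s
Crank pin A relative to C: A = (d + r cosθ, r sinθ); lever angle φ = atan2(r sinθ, d + r cosθ).
Differentiating tanφ: φ̇ = rω(d cosθ + r)/(d² + r² + 2dr cosθ).
d² + r² + 2dr cosθ = |CA|² = 0.0125738 m²;  d cosθ + r = -0.054952 m.
|ω_lever| = |0.0786·11.18·-0.054952| / 0.0125738 = 3.8404 rad/s.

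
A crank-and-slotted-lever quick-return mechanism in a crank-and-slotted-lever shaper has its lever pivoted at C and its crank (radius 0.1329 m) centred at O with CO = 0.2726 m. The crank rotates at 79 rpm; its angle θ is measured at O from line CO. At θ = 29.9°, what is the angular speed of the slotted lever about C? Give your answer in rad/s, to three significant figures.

ω = 8.273 rad/s (from 79 rpm).
Crank pin A relative to C: A = (d + r cosθ, r sinθ); lever angle φ = atan2(r sinθ, d + r cosθ).
Differentiating tanφ: φ̇ = rω(d cosθ + r)/(d² + r² + 2dr cosθ).
d² + r² + 2dr cosθ = |CA|² = 0.154786 m²;  d cosθ + r = +0.36922 m.
|ω_lever| = |0.1329·8.273·+0.36922| / 0.154786 = 2.6226 rad/s.

2.62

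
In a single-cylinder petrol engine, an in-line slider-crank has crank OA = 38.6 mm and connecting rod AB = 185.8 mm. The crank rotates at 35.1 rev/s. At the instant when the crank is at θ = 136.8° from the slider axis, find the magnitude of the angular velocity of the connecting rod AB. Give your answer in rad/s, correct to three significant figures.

33.7

ω = 220.5 rad/s (converted from 35.1 rev/s).
The rod makes angle φ with the slider axis where L sinφ = r sinθ; differentiating, L cosφ·φ̇ = r ω cosθ.
L cosφ = √(L² − r² sin²θ) = 0.18391 m.
|ω_rod| = r ω |cosθ| / √(L² − r² sin²θ) = 0.0386·220.5·0.72897/0.18391 = 33.742 rad/s.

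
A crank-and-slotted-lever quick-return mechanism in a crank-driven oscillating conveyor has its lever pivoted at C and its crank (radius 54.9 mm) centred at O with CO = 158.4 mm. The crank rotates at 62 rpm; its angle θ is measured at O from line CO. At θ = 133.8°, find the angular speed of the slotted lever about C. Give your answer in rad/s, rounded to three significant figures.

1.21

ω = 6.493 rad/s (from 62 rpm).
Crank pin A relative to C: A = (d + r cosθ, r sinθ); lever angle φ = atan2(r sinθ, d + r cosθ).
Differentiating tanφ: φ̇ = rω(d cosθ + r)/(d² + r² + 2dr cosθ).
d² + r² + 2dr cosθ = |CA|² = 0.0160666 m²;  d cosθ + r = -0.054735 m.
|ω_lever| = |0.0549·6.493·-0.054735| / 0.0160666 = 1.2143 rad/s.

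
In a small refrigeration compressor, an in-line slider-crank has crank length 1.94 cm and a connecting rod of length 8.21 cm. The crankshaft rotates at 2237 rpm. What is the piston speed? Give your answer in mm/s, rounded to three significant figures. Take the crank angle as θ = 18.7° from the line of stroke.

ω = 2π·2237/60 = 234.3 rad/s
For an in-line slider-crank, x = r cosθ + √(L² − r² sin²θ), so v = −rω sinθ·[1 + r cosθ/√(L² − r² sin²θ)].
With r = 0.0194 m, L = 0.0821 m, θ = 18.7°: √(L² − r² sin²θ) = 0.081864 m.
v = −0.0194·234.3·0.32061·[1 + 0.0194·0.94721/0.081864] = -1.7841 m/s.
|v| = 1.7841 m/s = 1784.1 mm/s.

1780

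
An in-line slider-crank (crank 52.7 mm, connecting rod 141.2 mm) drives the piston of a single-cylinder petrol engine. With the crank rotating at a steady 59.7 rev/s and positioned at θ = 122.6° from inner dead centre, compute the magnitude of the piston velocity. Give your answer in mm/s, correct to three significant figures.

ω = 2π·59.7 = 375.1 rad/s
For an in-line slider-crank, x = r cosθ + √(L² − r² sin²θ), so v = −rω sinθ·[1 + r cosθ/√(L² − r² sin²θ)].
With r = 0.0527 m, L = 0.1412 m, θ = 122.6°: √(L² − r² sin²θ) = 0.13404 m.
v = −0.0527·375.1·0.84245·[1 + 0.0527·-0.53877/0.13404] = -13.126 m/s.
|v| = 13.126 m/s = 13126 mm/s.

13100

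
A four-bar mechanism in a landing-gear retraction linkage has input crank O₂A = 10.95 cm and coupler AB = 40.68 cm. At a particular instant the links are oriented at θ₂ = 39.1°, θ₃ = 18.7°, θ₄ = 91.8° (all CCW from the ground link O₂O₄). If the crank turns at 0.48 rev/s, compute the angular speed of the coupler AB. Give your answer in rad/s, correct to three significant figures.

ω₂ = 3.016 rad/s (from 0.48 rev/s).
Differentiating the loop-closure r₂e^{iθ₂}+r₃e^{iθ₃}=r₁+r₄e^{iθ₄} gives r₂ω₂e^{iθ₂}+r₃ω₃e^{iθ₃}=r₄ω₄e^{iθ₄}.
Eliminating the other unknown: ω₃ = r₂ω₂ sin(θ₄−θ₂) / [r₃ sin(θ₃−θ₄)].
Numerator sine = +0.79547; denominator sine = -0.95681.
Result = 0.1095·3.016·(+0.79547) / (0.4068·(-0.95681)) = -0.67492 rad/s; magnitude 0.67492 rad/s.

0.675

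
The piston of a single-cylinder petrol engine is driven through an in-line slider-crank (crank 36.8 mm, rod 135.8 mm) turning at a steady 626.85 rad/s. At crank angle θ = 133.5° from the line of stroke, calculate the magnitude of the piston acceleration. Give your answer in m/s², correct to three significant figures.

ω = 626.9 rad/s
x(θ) = r cosθ + √(L² − r² sin²θ); with ω constant, a = ω²·d²x/dθ².
d²x/dθ² = −r cosθ − r²(cos2θ)/√u − r⁴ sin²2θ/(4u^{3/2}),  u = L² − r² sin²θ = 0.0177291 m².
Substituting r = 0.0368 m, L = 0.1358 m, θ = 133.5°: d²x/dθ² = +0.02567 m.
a = ω²·d²x/dθ² = (626.9)²·(+0.02567) = +10087 m/s²;  |a| = 10087 m/s².

10100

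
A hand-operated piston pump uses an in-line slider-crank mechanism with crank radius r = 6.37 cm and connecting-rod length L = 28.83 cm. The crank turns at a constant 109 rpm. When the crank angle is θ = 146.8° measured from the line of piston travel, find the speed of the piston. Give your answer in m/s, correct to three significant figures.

0.324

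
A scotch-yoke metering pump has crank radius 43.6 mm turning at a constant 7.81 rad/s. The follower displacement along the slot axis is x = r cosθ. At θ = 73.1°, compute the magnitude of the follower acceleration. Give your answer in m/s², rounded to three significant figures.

0.773

ω = 7.81 rad/s
x = r cosθ ⇒ ẍ = −rω² cosθ (ω constant).
|a| = rω²|cosθ| = 0.0436·(7.81)²·|cos 73.1°| = 0.7731 m/s².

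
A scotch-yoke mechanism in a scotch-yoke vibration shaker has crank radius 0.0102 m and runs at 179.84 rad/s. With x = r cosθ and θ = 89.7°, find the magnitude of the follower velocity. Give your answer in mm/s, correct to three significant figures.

ω = 179.8 rad/s
x = r cosθ ⇒ ẋ = −rω sinθ.
|v| = rω|sinθ| = 0.0102·179.8·|sin 89.7°| = 1.8343 m/s = 1834.3 mm/s.

1830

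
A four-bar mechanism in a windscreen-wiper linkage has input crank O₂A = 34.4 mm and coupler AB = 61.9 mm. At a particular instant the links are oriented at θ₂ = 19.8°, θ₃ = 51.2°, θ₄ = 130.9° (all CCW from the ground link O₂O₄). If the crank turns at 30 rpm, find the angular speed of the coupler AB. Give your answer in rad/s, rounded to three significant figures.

ω₂ = 3.142 rad/s (from 30 rpm).
Differentiating the loop-closure r₂e^{iθ₂}+r₃e^{iθ₃}=r₁+r₄e^{iθ₄} gives r₂ω₂e^{iθ₂}+r₃ω₃e^{iθ₃}=r₄ω₄e^{iθ₄}.
Eliminating the other unknown: ω₃ = r₂ω₂ sin(θ₄−θ₂) / [r₃ sin(θ₃−θ₄)].
Numerator sine = +0.93295; denominator sine = -0.98389.
Result = 0.0344·3.142·(+0.93295) / (0.0619·(-0.98389)) = -1.6555 rad/s; magnitude 1.6555 rad/s.

1.66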